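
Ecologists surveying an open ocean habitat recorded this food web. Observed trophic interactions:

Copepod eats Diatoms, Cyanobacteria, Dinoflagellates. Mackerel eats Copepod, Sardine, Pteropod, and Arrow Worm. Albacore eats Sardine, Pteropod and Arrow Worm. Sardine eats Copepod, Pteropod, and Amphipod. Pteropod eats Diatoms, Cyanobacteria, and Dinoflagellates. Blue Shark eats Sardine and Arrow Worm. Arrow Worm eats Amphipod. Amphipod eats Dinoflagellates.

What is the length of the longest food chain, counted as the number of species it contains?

One longest chain: Dinoflagellates → Pteropod → Sardine → Albacore.
It has 4 species and 3 links.

4 species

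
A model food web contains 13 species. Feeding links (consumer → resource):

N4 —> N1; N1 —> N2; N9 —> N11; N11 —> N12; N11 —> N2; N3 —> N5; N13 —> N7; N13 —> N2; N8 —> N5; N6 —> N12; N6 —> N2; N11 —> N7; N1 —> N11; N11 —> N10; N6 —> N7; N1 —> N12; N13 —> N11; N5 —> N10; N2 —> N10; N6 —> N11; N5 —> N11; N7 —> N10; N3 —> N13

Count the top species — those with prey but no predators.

5

Top species (has prey, but nothing eats it): N9, N6, N3, N4, N8.
Count: 5.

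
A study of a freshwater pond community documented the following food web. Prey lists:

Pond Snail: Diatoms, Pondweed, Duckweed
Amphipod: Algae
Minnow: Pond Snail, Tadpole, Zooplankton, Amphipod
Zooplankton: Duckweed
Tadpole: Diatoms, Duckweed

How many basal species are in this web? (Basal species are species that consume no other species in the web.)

4

Basal species (no prey listed): Diatoms, Pondweed, Algae, Duckweed.
Count: 4.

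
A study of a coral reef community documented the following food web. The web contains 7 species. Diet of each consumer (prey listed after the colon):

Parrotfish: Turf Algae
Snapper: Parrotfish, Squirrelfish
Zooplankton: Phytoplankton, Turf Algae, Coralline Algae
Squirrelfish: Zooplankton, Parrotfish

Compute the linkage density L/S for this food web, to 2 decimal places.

L/S = 1.14

There are L = 8 links among S = 7 species.
L/S = 8/7 = 1.1429 ≈ 1.14.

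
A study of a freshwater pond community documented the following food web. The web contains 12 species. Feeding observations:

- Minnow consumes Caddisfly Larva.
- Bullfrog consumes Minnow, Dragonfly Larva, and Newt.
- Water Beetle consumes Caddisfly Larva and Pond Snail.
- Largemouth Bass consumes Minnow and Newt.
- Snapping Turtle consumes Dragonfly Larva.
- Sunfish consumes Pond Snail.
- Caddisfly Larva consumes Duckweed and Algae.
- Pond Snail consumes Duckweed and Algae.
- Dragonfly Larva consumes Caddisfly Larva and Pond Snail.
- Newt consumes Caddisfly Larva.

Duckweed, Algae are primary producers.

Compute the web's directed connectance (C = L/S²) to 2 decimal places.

C = 0.12

The web has S = 12 species and L = 17 feeding links.
C = L / S² = 17 / 144 = 0.1181 ≈ 0.12.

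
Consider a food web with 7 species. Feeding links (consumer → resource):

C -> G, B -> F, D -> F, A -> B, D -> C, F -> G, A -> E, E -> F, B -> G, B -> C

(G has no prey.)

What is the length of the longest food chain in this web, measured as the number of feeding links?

One longest chain: G → C → B → A.
It has 4 species and 3 links.

3 links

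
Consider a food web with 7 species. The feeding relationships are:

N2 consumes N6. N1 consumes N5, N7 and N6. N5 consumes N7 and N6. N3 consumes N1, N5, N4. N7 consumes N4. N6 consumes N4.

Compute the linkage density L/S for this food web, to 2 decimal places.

L/S = 1.57

There are L = 11 links among S = 7 species.
L/S = 11/7 = 1.5714 ≈ 1.57.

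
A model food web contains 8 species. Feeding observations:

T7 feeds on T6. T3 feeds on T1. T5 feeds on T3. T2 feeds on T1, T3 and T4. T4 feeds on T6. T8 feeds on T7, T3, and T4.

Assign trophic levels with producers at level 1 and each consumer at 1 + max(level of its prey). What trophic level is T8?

Trophic level 3

T1 is a producer → level 1.
T3 eats T1 → level 2.
T8 eats T3 (level 2); other prey at levels: T7 2, T4 2 → level 3.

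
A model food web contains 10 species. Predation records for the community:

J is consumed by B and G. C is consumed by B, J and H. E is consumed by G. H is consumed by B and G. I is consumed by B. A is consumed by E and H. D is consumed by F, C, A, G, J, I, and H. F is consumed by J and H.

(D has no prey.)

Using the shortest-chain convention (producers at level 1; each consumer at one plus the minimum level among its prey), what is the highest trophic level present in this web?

Producers (level 1): D.
Following each consumer down to its lowest-level prey: D → A → E (levels 1 through 3).
All prey of E (A 2) are at level 2 or above, so E is at level 1 + 2 = 3.
Every consumer has at least one prey at level 2 or below, so none exceeds level 3.

3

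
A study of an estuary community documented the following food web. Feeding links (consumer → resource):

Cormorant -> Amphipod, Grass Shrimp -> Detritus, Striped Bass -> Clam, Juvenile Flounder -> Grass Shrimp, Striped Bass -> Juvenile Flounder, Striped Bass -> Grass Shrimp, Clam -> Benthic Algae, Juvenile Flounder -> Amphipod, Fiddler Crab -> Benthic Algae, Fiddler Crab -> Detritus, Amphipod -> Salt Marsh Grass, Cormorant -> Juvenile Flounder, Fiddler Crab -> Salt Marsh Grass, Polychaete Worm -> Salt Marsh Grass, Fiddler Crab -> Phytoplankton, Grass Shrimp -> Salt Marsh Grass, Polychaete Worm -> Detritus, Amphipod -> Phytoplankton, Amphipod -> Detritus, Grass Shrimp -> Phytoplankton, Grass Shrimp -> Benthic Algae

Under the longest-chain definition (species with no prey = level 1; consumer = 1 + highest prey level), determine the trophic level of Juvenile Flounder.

Trophic level 3

Phytoplankton has no prey (basal) → level 1.
Amphipod eats Phytoplankton (level 1); other prey at levels: Detritus 1, Salt Marsh Grass 1 → level 2.
Juvenile Flounder eats Amphipod (level 2); other prey at levels: Grass Shrimp 2 → level 3.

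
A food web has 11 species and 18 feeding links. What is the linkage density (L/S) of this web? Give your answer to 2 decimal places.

There are L = 18 links among S = 11 species.
L/S = 18/11 = 1.6364 ≈ 1.64.

L/S = 1.64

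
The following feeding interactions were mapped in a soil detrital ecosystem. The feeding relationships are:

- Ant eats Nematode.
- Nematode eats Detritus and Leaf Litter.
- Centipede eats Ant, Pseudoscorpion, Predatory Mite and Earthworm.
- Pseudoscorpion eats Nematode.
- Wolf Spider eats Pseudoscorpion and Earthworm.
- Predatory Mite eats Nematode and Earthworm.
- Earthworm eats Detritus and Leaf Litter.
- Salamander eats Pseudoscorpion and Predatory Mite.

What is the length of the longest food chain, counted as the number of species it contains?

One longest chain: Leaf Litter → Nematode → Pseudoscorpion → Wolf Spider.
It has 4 species and 3 links.

4 species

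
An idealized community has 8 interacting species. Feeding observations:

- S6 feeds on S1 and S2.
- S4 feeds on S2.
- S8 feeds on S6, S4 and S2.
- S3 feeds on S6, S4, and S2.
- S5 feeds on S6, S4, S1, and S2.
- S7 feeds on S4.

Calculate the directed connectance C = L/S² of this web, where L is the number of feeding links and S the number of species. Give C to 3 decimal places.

C = 0.219

The web has S = 8 species and L = 14 feeding links.
C = L / S² = 14 / 64 = 0.2188 ≈ 0.219.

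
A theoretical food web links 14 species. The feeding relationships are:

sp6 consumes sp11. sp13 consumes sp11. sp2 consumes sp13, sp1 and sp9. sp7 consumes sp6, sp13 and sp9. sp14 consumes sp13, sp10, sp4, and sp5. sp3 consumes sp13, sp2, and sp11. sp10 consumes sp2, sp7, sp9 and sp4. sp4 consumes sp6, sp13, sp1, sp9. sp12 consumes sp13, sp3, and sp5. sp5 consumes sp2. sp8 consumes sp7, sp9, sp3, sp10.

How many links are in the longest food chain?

One longest chain: sp11 → sp13 → sp2 → sp3 → sp8.
It has 5 species and 4 links.

4 links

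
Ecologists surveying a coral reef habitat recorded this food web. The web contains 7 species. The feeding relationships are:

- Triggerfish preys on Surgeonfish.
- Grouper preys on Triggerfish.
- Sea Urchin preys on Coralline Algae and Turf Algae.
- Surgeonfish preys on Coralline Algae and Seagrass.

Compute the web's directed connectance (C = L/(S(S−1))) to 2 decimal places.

C = 0.14

The web has S = 7 species and L = 6 feeding links.
C = L / (S(S−1)) = 6 / 42 = 0.1429 ≈ 0.14.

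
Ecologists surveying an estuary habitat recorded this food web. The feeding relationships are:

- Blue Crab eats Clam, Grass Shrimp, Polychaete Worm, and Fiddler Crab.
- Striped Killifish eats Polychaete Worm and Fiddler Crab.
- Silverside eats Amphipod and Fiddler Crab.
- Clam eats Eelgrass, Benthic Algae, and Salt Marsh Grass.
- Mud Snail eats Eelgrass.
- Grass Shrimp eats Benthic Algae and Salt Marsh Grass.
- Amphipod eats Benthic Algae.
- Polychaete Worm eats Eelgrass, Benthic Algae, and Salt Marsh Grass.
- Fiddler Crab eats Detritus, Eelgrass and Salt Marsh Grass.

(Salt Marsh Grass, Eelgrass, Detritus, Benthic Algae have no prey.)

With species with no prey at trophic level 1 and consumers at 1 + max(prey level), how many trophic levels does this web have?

Basal resources (level 1): Salt Marsh Grass, Eelgrass, Detritus, Benthic Algae.
Salt Marsh Grass → Polychaete Worm → Striped Killifish gives Striped Killifish level 3.
No species has a prey at level 3, so no species reaches level 4.

3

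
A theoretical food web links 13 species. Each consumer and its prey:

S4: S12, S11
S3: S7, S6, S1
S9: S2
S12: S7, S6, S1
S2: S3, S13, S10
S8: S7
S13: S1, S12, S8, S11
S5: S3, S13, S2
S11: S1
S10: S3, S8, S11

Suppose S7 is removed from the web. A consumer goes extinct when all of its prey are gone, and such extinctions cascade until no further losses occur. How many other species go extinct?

1

Remove S7.
Round 1: S8 (all prey gone) → extinct.
No further losses. Total secondary extinctions: 1.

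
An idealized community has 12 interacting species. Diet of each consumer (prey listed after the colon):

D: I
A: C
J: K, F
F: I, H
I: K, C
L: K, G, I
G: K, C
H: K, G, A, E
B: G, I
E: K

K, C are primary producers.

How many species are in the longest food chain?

One longest chain: K → G → H → F → J.
It has 5 species and 4 links.

5 species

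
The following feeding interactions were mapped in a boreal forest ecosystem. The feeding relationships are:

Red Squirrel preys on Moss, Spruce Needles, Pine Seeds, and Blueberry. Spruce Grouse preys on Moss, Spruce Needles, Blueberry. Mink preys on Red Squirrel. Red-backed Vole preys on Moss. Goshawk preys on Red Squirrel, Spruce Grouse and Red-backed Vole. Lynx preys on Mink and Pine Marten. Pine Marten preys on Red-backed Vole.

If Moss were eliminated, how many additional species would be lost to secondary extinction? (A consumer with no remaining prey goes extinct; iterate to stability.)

2

Remove Moss.
Round 1: Red-backed Vole (all prey gone) → extinct.
Round 2: Pine Marten (all prey gone) → extinct.
No further losses. Total secondary extinctions: 2.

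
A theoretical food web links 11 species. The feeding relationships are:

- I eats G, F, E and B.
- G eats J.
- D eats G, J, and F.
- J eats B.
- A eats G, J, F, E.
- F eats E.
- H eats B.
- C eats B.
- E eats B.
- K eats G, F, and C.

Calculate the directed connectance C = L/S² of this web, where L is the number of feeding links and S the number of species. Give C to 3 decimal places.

C = 0.165

The web has S = 11 species and L = 20 feeding links.
C = L / S² = 20 / 121 = 0.1653 ≈ 0.165.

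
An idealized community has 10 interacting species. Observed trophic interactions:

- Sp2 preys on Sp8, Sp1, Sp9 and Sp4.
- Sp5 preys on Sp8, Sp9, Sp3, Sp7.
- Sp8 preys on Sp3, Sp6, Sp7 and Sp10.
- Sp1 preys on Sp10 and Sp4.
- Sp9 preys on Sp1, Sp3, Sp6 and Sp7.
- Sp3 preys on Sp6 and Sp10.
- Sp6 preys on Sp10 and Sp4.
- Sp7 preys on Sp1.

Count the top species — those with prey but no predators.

2

Top species (has prey, but nothing eats it): Sp5, Sp2.
Count: 2.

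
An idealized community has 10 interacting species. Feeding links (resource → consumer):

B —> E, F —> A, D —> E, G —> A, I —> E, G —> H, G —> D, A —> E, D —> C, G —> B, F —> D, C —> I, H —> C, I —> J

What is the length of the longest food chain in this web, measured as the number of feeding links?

4 links

One longest chain: G → H → C → I → J.
It has 5 species and 4 links.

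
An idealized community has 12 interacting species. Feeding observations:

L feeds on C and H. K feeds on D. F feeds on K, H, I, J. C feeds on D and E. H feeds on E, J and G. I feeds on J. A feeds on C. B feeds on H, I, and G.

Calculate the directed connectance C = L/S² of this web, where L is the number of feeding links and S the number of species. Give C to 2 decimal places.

The web has S = 12 species and L = 17 feeding links.
C = L / S² = 17 / 144 = 0.1181 ≈ 0.12.

C = 0.12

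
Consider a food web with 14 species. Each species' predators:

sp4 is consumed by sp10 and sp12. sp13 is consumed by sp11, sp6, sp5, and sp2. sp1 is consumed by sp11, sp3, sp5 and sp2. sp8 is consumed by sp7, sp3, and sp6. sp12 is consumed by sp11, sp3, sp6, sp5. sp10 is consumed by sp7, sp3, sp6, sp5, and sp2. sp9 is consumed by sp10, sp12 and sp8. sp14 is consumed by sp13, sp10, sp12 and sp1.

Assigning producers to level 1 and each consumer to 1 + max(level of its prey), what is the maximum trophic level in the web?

3

Producers (level 1): sp4, sp14, sp9.
sp4 → sp10 → sp7 gives sp7 level 3.
No species has a prey at level 3, so no species reaches level 4.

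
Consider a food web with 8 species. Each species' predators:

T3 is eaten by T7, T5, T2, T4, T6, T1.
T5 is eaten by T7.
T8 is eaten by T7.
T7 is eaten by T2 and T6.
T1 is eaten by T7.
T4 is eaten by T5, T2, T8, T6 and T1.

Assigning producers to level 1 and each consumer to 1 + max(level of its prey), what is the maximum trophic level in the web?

Producers (level 1): T3.
T3 → T4 → T1 → T7 → T6 gives T6 level 5.
No species has a prey at level 5, so no species reaches level 6.

5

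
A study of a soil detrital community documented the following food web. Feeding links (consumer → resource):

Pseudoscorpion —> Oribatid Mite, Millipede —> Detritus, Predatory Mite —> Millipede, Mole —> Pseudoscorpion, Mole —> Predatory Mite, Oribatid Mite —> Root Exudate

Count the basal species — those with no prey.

2

Basal species (no prey listed): Detritus, Root Exudate.
Count: 2.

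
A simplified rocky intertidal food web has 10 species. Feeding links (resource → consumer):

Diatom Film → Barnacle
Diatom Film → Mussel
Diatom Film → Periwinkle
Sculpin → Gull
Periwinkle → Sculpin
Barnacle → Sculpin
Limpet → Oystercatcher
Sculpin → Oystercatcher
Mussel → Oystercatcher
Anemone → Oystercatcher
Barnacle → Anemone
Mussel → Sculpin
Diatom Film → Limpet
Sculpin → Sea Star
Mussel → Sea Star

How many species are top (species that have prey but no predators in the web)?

Top species (has prey, but nothing eats it): Gull, Oystercatcher, Sea Star.
Count: 3.

3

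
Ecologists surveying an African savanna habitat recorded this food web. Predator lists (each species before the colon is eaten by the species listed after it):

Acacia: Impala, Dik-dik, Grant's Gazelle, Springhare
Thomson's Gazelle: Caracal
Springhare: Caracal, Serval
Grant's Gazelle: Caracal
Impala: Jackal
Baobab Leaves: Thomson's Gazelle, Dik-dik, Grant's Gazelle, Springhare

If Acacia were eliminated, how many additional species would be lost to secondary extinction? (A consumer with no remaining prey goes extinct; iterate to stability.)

2

Remove Acacia.
Round 1: Impala (all prey gone) → extinct.
Round 2: Jackal (all prey gone) → extinct.
No further losses. Total secondary extinctions: 2.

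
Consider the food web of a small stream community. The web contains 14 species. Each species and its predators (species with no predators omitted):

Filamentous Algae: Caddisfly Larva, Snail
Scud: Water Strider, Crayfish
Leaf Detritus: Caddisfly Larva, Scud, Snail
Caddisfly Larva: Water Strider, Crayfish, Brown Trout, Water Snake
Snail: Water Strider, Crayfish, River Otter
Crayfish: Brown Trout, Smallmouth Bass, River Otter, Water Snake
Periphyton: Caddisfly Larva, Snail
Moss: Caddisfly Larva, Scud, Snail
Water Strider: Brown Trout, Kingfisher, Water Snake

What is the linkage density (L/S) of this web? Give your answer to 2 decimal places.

L/S = 1.86

There are L = 26 links among S = 14 species.
L/S = 26/14 = 1.8571 ≈ 1.86.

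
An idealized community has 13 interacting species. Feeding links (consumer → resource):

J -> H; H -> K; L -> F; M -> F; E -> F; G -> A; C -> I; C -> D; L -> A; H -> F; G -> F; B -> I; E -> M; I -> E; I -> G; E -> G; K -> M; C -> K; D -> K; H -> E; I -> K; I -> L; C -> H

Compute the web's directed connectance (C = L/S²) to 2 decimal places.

The web has S = 13 species and L = 23 feeding links.
C = L / S² = 23 / 169 = 0.1361 ≈ 0.14.

C = 0.14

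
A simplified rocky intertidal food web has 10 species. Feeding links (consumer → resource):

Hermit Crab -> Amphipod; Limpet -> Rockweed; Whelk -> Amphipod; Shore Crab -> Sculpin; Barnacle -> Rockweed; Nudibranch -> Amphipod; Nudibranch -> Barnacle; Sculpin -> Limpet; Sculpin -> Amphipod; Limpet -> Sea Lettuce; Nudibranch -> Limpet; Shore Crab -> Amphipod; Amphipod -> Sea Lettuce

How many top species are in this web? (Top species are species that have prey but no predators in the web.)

4

Top species (has prey, but nothing eats it): Hermit Crab, Whelk, Nudibranch, Shore Crab.
Count: 4.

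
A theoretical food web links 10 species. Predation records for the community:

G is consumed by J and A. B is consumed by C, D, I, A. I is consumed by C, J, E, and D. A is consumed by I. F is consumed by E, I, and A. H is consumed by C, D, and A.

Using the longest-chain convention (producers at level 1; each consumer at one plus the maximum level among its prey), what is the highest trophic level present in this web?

Producers (level 1): G, H, B, F.
G → A → I → D gives D level 4.
No species has a prey at level 4, so no species reaches level 5.

4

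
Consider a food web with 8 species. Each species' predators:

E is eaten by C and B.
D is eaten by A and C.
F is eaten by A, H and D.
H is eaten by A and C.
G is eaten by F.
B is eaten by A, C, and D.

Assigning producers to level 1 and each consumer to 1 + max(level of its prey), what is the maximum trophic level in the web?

Producers (level 1): G, E.
G → F → H → A gives A level 4.
No species has a prey at level 4, so no species reaches level 5.

4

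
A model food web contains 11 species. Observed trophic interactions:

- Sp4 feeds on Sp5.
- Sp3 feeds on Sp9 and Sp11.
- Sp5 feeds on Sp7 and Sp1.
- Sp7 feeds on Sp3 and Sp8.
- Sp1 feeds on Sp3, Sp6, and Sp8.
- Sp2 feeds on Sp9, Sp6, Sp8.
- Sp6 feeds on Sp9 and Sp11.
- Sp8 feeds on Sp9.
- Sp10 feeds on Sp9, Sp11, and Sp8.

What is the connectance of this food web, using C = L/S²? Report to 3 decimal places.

The web has S = 11 species and L = 19 feeding links.
C = L / S² = 19 / 121 = 0.1570 ≈ 0.157.

C = 0.157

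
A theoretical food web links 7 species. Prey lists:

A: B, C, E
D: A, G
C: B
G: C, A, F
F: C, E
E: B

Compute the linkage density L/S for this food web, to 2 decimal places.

L/S = 1.71

There are L = 12 links among S = 7 species.
L/S = 12/7 = 1.7143 ≈ 1.71.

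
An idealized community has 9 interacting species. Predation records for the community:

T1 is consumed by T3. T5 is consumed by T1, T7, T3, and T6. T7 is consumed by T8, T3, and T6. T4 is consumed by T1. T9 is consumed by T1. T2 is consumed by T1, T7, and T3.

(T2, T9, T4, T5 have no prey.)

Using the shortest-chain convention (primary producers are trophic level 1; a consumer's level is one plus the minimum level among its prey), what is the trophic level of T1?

T2 is a producer → level 1.
T1 eats T2 → level 2.

Trophic level 2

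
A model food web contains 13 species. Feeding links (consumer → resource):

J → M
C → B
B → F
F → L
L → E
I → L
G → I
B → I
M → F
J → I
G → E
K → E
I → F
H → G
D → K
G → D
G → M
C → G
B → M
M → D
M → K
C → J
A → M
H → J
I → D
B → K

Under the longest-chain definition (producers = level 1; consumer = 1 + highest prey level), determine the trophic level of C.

E is a producer → level 1.
L eats E → level 2.
F eats L → level 3.
M eats F (level 3); other prey at levels: K 2, D 3 → level 4.
B eats M (level 4); other prey at levels: K 2, F 3, I 4 → level 5.
C eats B (level 5); other prey at levels: J 5, G 5 → level 6.

Trophic level 6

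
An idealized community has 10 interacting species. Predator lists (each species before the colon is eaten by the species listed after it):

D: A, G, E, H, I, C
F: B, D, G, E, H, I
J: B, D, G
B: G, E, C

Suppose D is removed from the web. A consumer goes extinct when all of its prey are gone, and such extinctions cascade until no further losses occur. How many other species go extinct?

1

Remove D.
Round 1: A (all prey gone) → extinct.
No further losses. Total secondary extinctions: 1.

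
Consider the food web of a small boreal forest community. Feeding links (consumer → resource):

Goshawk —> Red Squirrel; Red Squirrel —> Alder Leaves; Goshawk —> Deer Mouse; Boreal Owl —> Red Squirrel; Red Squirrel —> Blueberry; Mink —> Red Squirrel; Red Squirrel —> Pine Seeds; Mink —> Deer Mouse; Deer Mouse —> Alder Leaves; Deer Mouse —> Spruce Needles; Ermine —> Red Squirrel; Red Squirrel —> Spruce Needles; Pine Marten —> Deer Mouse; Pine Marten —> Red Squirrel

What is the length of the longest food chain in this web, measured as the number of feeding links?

2 links

One longest chain: Blueberry → Red Squirrel → Mink.
It has 3 species and 2 links.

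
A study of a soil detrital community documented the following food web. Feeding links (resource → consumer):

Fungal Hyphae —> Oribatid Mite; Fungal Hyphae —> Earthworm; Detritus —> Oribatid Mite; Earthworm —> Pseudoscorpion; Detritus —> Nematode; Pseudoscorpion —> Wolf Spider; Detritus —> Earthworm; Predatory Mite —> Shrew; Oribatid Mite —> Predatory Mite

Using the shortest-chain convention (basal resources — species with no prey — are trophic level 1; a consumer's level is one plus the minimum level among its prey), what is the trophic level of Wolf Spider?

Detritus has no prey (basal) → level 1.
Earthworm eats Detritus → level 2.
Pseudoscorpion eats Earthworm → level 3.
Wolf Spider eats Pseudoscorpion → level 4.
No prey of Wolf Spider is below level 3, so 4 is the minimum.

Trophic level 4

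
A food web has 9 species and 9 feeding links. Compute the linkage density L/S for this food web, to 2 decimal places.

L/S = 1.00

There are L = 9 links among S = 9 species.
L/S = 9/9 = 1.0000 ≈ 1.00.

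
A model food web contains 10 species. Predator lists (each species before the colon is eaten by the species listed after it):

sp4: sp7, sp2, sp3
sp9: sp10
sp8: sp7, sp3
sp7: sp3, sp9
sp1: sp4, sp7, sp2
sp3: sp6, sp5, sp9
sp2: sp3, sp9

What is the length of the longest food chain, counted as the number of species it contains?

6 species

One longest chain: sp1 → sp4 → sp7 → sp3 → sp9 → sp10.
It has 6 species and 5 links.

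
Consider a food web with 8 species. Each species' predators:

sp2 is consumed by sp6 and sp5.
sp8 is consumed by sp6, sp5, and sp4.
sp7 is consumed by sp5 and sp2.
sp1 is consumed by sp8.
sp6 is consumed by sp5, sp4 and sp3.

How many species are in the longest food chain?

One longest chain: sp7 → sp2 → sp6 → sp4.
It has 4 species and 3 links.

4 species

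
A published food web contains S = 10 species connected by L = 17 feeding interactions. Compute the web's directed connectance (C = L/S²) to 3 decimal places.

C = 0.170

The web has S = 10 species and L = 17 feeding links.
C = L / S² = 17 / 100 = 0.1700 ≈ 0.170.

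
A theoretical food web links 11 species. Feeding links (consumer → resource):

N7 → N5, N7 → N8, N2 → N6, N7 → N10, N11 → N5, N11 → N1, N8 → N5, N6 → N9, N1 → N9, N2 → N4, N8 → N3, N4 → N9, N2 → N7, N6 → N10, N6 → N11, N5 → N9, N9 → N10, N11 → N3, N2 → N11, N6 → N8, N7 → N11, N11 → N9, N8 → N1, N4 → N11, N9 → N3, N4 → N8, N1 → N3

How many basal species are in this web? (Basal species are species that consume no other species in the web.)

Basal species (no prey listed): N3, N10.
Count: 2.

2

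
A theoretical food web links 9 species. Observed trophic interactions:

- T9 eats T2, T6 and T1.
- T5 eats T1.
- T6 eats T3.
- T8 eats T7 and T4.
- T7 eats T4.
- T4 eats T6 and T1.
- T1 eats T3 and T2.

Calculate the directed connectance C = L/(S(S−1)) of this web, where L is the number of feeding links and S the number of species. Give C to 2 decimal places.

C = 0.17

The web has S = 9 species and L = 12 feeding links.
C = L / (S(S−1)) = 12 / 72 = 0.1667 ≈ 0.17.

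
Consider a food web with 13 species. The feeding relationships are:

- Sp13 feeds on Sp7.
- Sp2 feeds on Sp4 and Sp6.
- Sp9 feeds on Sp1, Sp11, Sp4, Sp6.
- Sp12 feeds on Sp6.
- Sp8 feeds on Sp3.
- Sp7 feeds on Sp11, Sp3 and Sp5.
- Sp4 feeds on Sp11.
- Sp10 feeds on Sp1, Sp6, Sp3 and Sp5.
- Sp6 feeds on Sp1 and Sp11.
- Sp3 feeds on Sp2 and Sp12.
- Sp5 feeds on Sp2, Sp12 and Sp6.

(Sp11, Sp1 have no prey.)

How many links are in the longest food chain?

5 links

One longest chain: Sp11 → Sp6 → Sp2 → Sp5 → Sp7 → Sp13.
It has 6 species and 5 links.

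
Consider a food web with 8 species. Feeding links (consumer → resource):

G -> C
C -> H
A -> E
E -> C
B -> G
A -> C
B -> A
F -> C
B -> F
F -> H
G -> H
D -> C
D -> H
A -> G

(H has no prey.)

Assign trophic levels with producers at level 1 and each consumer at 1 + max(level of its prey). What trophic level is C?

H is a producer → level 1.
C eats H → level 2.

Trophic level 2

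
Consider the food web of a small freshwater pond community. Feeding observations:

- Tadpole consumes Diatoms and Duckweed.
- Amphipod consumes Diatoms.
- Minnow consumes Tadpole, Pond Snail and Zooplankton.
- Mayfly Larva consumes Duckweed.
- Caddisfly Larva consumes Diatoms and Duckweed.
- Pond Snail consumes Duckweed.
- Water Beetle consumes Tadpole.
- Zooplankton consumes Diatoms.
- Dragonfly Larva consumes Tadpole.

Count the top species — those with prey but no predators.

Top species (has prey, but nothing eats it): Caddisfly Larva, Mayfly Larva, Amphipod, Dragonfly Larva, Water Beetle, Minnow.
Count: 6.

6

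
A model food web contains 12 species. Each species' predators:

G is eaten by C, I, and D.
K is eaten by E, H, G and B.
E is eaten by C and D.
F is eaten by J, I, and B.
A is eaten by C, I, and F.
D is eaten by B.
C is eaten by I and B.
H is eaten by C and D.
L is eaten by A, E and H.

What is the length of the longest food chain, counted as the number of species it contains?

One longest chain: L → E → C → B.
It has 4 species and 3 links.

4 species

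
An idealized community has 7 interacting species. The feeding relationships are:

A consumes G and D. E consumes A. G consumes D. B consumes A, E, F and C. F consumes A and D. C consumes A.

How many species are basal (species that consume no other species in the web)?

1

Basal species (no prey listed): D.
Count: 1.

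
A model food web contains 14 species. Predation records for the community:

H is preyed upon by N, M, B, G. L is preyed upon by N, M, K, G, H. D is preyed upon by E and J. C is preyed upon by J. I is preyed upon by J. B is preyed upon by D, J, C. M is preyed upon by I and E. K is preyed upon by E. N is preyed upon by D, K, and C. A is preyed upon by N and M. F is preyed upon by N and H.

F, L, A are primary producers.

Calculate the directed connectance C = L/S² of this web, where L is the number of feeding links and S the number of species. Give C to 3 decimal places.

The web has S = 14 species and L = 26 feeding links.
C = L / S² = 26 / 196 = 0.1327 ≈ 0.133.

C = 0.133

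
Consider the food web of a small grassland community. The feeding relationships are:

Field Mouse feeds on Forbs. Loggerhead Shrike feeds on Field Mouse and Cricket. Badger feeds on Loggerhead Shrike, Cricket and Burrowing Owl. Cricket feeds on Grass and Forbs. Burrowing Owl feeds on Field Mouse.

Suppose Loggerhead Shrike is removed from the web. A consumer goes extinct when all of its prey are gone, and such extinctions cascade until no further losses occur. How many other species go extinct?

Remove Loggerhead Shrike.
Every predator of it retains at least one other prey: Badger still has Cricket, Burrowing Owl.
No consumer loses all prey, so no secondary extinctions occur.

0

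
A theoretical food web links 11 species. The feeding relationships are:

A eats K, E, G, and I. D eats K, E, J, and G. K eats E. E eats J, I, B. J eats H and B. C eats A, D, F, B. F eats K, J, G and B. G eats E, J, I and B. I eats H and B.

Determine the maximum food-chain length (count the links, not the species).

5 links

One longest chain: B → J → E → K → D → C.
It has 6 species and 5 links.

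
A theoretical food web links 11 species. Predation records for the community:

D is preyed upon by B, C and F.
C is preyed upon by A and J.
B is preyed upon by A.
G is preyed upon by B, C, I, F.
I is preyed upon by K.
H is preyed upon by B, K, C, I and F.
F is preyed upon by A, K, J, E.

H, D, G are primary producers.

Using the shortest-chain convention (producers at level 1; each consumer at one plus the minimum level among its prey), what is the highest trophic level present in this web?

Producers (level 1): H, D, G.
Following each consumer down to its lowest-level prey: H → B → A (levels 1 through 3).
All prey of A (B 2, F 2, C 2) are at level 2 or above, so A is at level 1 + 2 = 3.
Every consumer has at least one prey at level 2 or below, so none exceeds level 3.

3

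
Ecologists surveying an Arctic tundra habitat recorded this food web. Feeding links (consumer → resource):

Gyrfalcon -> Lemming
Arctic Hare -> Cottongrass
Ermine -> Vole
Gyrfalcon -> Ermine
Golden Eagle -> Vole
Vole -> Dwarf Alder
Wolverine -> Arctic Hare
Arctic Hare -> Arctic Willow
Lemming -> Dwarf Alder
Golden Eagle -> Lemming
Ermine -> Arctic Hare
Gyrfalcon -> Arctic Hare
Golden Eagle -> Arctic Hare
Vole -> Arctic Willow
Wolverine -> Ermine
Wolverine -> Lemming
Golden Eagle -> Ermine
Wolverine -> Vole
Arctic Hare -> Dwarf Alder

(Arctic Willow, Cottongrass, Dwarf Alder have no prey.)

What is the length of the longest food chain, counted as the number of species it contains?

One longest chain: Arctic Willow → Arctic Hare → Ermine → Wolverine.
It has 4 species and 3 links.

4 species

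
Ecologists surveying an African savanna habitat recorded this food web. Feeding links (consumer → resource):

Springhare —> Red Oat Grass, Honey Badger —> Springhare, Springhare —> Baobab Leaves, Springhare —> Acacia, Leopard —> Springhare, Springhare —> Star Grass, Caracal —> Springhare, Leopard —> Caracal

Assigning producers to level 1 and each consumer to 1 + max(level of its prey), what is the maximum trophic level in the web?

4

Producers (level 1): Baobab Leaves, Star Grass, Acacia, Red Oat Grass.
Baobab Leaves → Springhare → Caracal → Leopard gives Leopard level 4.
No species has a prey at level 4, so no species reaches level 5.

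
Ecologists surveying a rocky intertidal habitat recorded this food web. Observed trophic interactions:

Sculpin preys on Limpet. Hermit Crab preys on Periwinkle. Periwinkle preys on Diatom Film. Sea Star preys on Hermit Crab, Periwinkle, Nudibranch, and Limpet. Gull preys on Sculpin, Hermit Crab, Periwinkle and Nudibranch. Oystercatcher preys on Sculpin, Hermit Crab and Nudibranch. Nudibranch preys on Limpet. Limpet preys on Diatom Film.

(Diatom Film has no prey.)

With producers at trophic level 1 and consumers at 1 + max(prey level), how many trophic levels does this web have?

Producers (level 1): Diatom Film.
Diatom Film → Limpet → Nudibranch → Sea Star gives Sea Star level 4.
No species has a prey at level 4, so no species reaches level 5.

4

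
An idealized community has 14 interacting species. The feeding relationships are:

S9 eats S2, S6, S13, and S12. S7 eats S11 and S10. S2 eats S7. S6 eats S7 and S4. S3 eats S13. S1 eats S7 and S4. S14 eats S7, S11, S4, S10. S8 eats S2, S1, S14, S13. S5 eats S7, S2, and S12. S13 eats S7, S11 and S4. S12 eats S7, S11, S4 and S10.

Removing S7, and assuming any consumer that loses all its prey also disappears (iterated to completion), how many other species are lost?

1

Remove S7.
Round 1: S2 (all prey gone) → extinct.
No further losses. Total secondary extinctions: 1.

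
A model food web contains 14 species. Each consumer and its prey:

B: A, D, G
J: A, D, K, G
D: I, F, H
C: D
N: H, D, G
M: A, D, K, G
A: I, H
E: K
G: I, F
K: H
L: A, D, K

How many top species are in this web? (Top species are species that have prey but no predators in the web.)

7

Top species (has prey, but nothing eats it): M, E, L, N, C, B, J.
Count: 7.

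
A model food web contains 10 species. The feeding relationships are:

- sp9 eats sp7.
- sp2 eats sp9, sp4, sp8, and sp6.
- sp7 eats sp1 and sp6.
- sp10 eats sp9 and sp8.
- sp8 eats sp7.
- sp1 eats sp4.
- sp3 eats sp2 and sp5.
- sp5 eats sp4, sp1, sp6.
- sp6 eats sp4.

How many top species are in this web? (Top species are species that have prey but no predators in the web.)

Top species (has prey, but nothing eats it): sp10, sp3.
Count: 2.

2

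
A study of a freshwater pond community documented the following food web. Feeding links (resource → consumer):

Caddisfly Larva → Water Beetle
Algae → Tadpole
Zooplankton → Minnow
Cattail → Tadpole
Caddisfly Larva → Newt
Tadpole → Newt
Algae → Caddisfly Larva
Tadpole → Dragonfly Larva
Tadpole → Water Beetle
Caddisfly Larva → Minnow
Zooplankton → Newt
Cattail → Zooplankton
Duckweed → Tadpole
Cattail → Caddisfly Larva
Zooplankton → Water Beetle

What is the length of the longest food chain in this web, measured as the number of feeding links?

2 links

One longest chain: Cattail → Tadpole → Dragonfly Larva.
It has 3 species and 2 links.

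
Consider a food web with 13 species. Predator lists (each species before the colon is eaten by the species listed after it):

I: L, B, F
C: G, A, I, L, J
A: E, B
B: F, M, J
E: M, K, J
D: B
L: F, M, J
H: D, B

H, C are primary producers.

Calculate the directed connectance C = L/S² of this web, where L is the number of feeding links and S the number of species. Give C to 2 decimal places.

The web has S = 13 species and L = 22 feeding links.
C = L / S² = 22 / 169 = 0.1302 ≈ 0.13.

C = 0.13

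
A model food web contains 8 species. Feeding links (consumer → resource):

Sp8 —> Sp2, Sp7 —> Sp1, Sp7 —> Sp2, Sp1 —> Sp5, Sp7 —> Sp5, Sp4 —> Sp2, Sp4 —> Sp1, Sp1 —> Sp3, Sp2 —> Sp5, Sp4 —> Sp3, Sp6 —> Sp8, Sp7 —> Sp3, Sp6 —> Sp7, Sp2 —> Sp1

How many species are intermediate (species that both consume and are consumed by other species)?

4

Intermediate species (has both prey and predators): Sp1, Sp2, Sp7, Sp8.
Count: 4.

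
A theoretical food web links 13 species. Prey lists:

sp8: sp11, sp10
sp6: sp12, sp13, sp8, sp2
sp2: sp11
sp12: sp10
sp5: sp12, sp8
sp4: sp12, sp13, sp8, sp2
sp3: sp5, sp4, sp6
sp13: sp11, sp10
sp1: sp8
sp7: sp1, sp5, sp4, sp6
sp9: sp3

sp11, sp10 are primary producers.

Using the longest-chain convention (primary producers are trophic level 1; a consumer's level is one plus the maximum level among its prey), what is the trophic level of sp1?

sp11 is a producer → level 1.
sp8 eats sp11 (level 1); other prey at levels: sp10 1 → level 2.
sp1 eats sp8 → level 3.

Trophic level 3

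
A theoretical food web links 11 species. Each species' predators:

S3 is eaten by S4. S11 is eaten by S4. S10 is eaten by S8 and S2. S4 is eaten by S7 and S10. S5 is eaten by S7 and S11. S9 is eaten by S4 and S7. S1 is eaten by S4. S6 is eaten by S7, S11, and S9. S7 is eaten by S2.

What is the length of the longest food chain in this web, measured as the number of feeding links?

4 links

One longest chain: S6 → S9 → S4 → S10 → S8.
It has 5 species and 4 links.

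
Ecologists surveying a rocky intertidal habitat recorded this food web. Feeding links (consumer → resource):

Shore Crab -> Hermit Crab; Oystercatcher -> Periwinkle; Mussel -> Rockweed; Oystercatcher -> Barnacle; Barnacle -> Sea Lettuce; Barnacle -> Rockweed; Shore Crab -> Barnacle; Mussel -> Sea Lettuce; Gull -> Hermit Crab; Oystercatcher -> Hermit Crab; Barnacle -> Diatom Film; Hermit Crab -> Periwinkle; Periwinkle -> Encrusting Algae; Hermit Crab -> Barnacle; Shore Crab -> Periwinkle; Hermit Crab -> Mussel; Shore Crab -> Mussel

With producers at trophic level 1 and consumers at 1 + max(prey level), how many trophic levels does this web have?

Producers (level 1): Encrusting Algae, Sea Lettuce, Rockweed, Diatom Film.
Sea Lettuce → Mussel → Hermit Crab → Shore Crab gives Shore Crab level 4.
No species has a prey at level 4, so no species reaches level 5.

4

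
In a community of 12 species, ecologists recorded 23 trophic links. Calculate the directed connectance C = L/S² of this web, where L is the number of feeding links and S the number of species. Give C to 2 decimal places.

C = 0.16

The web has S = 12 species and L = 23 feeding links.
C = L / S² = 23 / 144 = 0.1597 ≈ 0.16.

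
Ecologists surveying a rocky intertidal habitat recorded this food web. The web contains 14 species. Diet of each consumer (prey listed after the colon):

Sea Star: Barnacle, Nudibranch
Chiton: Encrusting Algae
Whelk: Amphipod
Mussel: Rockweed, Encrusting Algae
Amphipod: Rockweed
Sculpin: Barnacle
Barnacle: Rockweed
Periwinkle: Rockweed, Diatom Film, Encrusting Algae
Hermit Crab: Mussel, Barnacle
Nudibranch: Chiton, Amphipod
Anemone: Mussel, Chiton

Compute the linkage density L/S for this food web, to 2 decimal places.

L/S = 1.29

There are L = 18 links among S = 14 species.
L/S = 18/14 = 1.2857 ≈ 1.29.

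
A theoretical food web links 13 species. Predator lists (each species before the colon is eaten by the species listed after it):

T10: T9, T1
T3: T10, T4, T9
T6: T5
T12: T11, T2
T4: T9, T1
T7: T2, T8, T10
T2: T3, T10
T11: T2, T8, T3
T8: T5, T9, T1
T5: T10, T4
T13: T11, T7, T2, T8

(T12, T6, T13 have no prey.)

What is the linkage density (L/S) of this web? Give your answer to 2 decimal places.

There are L = 27 links among S = 13 species.
L/S = 27/13 = 2.0769 ≈ 2.08.

L/S = 2.08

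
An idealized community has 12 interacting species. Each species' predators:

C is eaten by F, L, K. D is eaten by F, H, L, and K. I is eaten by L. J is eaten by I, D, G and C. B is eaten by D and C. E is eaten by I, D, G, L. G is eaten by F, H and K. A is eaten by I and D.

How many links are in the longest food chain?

One longest chain: J → G → H.
It has 3 species and 2 links.

2 links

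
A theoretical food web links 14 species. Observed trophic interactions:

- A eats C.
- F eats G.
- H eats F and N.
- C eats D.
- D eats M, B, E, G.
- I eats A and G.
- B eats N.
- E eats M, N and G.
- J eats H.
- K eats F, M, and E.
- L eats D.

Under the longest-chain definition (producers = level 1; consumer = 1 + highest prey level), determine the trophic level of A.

N is a producer → level 1.
E eats N (level 1); other prey at levels: M 1, G 1 → level 2.
D eats E (level 2); other prey at levels: M 1, G 1, B 2 → level 3.
C eats D → level 4.
A eats C → level 5.

Trophic level 5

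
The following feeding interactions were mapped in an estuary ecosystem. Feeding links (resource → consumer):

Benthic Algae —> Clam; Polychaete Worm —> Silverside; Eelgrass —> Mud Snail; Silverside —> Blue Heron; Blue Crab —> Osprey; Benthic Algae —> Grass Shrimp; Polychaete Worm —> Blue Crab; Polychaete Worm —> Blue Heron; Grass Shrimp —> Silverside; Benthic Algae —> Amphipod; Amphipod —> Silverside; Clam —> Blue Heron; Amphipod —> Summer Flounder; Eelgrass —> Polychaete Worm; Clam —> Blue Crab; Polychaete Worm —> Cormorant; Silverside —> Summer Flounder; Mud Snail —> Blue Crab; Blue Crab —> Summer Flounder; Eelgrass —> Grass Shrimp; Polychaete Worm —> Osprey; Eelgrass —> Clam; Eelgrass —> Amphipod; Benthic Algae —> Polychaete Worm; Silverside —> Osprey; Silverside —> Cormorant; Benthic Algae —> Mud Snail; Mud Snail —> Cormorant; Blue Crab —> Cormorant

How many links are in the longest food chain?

One longest chain: Benthic Algae → Grass Shrimp → Silverside → Summer Flounder.
It has 4 species and 3 links.

3 links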